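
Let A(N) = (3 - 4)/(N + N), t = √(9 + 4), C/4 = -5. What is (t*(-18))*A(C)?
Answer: -9*√13/20 ≈ -1.6225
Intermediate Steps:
C = -20 (C = 4*(-5) = -20)
t = √13 ≈ 3.6056
A(N) = -1/(2*N)
(t*(-18))*A(C) = (√13*(-18))*(-½/(-20)) = (-18*√13)*(-½*(-1/20)) = -18*√13*(1/40) = -9*√13/20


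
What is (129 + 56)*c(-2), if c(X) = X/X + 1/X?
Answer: 185/2 ≈ 92.500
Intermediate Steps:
c(X) = 1 + 1/X
(129 + 56)*c(-2) = (129 + 56)*((1 - 2)/(-2)) = 185*(-½*(-1)) = 185*(½) = 185/2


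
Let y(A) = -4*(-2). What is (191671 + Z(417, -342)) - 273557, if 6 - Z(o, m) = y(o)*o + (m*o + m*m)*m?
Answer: -8857516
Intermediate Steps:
y(A) = 8
Z(o, m) = 6 - 8*o - m*(m**2 + m*o) (Z(o, m) = 6 - (8*o + (m*o + m*m)*m) = 6 - (8*o + (m*o + m**2)*m) = 6 - (8*o + (m**2 + m*o)*m) = 6 - (8*o + m*(m**2 + m*o)) = 6 + (-8*o - m*(m**2 + m*o)) = 6 - 8*o - m*(m**2 + m*o))
(191671 + Z(417, -342)) - 273557 = (191671 + (6 - 1*(-342)**3 - 8*417 - 1*417*(-342)**2)) - 273557 = (191671 + (6 - 1*(-40001688) - 3336 - 1*417*116964)) - 273557 = (191671 + (6 + 40001688 - 3336 - 48773988)) - 273557 = (191671 - 8775630) - 273557 = -8583959 - 273557 = -8857516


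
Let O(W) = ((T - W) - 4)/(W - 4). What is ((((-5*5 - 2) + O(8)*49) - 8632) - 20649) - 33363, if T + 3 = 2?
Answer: -251321/4 ≈ -62830.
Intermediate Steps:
T = -1 (T = -3 + 2 = -1)
O(W) = (-5 - W)/(-4 + W) (O(W) = ((-1 - W) - 4)/(W - 4) = (-5 - W)/(-4 + W))
((((-5*5 - 2) + O(8)*49) - 8632) - 20649) - 33363 = ((((-5*5 - 2) + ((-5 - 1*8)/(-4 + 8))*49) - 8632) - 20649) - 33363 = ((((-25 - 2) + ((-5 - 8)/4)*49) - 8632) - 20649) - 33363 = (((-27 + ((¼)*(-13))*49) - 8632) - 20649) - 33363 = (((-27 - 13/4*49) - 8632) - 20649) - 33363 = (((-27 - 637/4) - 8632) - 20649) - 33363 = ((-745/4 - 8632) - 20649) - 33363 = (-35273/4 - 20649) - 33363 = -117869/4 - 33363 = -251321/4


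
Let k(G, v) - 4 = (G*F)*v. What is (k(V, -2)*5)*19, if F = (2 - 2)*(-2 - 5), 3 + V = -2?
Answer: 380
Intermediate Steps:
V = -5 (V = -3 - 2 = -5)
F = 0 (F = 0*(-7) = 0)
k(G, v) = 4 (k(G, v) = 4 + (G*0)*v = 4 + 0*v = 4 + 0 = 4)
(k(V, -2)*5)*19 = (4*5)*19 = 20*19 = 380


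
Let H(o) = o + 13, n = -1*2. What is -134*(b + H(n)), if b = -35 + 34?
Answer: -1340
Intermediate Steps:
n = -2
b = -1
H(o) = 13 + o
-134*(b + H(n)) = -134*(-1 + (13 - 2)) = -134*(-1 + 11) = -134*10 = -1340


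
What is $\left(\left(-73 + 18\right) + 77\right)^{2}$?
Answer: $484$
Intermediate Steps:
$\left(\left(-73 + 18\right) + 77\right)^{2} = \left(-55 + 77\right)^{2} = 22^{2} = 484$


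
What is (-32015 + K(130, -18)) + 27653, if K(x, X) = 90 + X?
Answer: -4290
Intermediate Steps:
(-32015 + K(130, -18)) + 27653 = (-32015 + (90 - 18)) + 27653 = (-32015 + 72) + 27653 = -31943 + 27653 = -4290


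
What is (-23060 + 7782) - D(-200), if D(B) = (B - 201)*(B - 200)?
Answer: -175678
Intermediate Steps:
D(B) = (-201 + B)*(-200 + B)
(-23060 + 7782) - D(-200) = (-23060 + 7782) - (40200 + (-200)² - 401*(-200)) = -15278 - (40200 + 40000 + 80200) = -15278 - 1*160400 = -15278 - 160400 = -175678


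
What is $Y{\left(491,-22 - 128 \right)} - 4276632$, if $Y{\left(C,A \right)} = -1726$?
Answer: $-4278358$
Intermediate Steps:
$Y{\left(491,-22 - 128 \right)} - 4276632 = -1726 - 4276632 = -4278358$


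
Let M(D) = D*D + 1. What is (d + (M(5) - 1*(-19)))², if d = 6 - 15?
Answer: 1296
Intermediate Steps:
M(D) = 1 + D² (M(D) = D² + 1 = 1 + D²)
d = -9
(d + (M(5) - 1*(-19)))² = (-9 + ((1 + 5²) - 1*(-19)))² = (-9 + ((1 + 25) + 19))² = (-9 + (26 + 19))² = (-9 + 45)² = 36² = 1296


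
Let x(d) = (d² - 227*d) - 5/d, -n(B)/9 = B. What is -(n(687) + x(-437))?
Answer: -124101450/437 ≈ -2.8399e+5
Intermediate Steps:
n(B) = -9*B
x(d) = d² - 227*d - 5/d
-(n(687) + x(-437)) = -(-9*687 + (-5 + (-437)²*(-227 - 437))/(-437)) = -(-6183 - (-5 + 190969*(-664))/437) = -(-6183 - (-5 - 126803416)/437) = -(-6183 - 1/437*(-126803421)) = -(-6183 + 126803421/437) = -1*124101450/437 = -124101450/437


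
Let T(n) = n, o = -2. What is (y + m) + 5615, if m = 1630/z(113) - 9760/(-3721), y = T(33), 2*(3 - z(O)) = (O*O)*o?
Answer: 2201227283/389546 ≈ 5650.8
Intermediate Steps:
z(O) = 3 + O² (z(O) = 3 - O*O*(-2)/2 = 3 - O²*(-2)/2 = 3 - (-1)*O² = 3 + O²)
y = 33
m = 1071475/389546 (m = 1630/(3 + 113²) - 9760/(-3721) = 1630/(3 + 12769) - 9760*(-1/3721) = 1630/12772 + 160/61 = 1630*(1/12772) + 160/61 = 815/6386 + 160/61 = 1071475/389546 ≈ 2.7506)
(y + m) + 5615 = (33 + 1071475/389546) + 5615 = 13926493/389546 + 5615 = 2201227283/389546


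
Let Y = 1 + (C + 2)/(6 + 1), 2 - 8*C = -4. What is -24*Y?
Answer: -234/7 ≈ -33.429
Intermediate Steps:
C = 3/4 (C = 1/4 - 1/8*(-4) = 1/4 + 1/2 = 3/4 ≈ 0.75000)
Y = 39/28 (Y = 1 + (3/4 + 2)/(6 + 1) = 1 + (11/4)/7 = 1 + (11/4)*(1/7) = 1 + 11/28 = 39/28 ≈ 1.3929)
-24*Y = -24*39/28 = -234/7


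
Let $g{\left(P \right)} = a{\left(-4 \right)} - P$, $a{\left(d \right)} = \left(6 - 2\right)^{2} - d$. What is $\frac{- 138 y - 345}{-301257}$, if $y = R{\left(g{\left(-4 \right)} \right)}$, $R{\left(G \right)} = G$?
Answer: $\frac{1219}{100419} \approx 0.012139$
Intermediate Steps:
$a{\left(d \right)} = 16 - d$ ($a{\left(d \right)} = 4^{2} - d = 16 - d$)
$g{\left(P \right)} = 20 - P$ ($g{\left(P \right)} = \left(16 - -4\right) - P = \left(16 + 4\right) - P = 20 - P$)
$y = 24$ ($y = 20 - -4 = 20 + 4 = 24$)
$\frac{- 138 y - 345}{-301257} = \frac{\left(-138\right) 24 - 345}{-301257} = \left(-3312 - 345\right) \left(- \frac{1}{301257}\right) = \left(-3657\right) \left(- \frac{1}{301257}\right) = \frac{1219}{100419}$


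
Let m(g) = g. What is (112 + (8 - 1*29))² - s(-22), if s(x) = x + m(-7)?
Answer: 8310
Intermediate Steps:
s(x) = -7 + x (s(x) = x - 7 = -7 + x)
(112 + (8 - 1*29))² - s(-22) = (112 + (8 - 1*29))² - (-7 - 22) = (112 + (8 - 29))² - 1*(-29) = (112 - 21)² + 29 = 91² + 29 = 8281 + 29 = 8310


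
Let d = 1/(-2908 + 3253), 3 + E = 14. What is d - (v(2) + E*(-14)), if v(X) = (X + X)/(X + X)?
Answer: 52786/345 ≈ 153.00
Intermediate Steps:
E = 11 (E = -3 + 14 = 11)
v(X) = 1 (v(X) = (2*X)/((2*X)) = (2*X)*(1/(2*X)) = 1)
d = 1/345 ≈ 0.0028986
d - (v(2) + E*(-14)) = 1/345 - (1 + 11*(-14)) = 1/345 - (1 - 154) = 1/345 - 1*(-153) = 1/345 + 153 = 52786/345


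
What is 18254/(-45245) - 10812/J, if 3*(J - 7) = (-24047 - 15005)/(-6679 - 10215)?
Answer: -12400131378442/8909328685 ≈ -1391.8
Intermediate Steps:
J = 196913/25341 (J = 7 + ((-24047 - 15005)/(-6679 - 10215))/3 = 7 + (-39052/(-16894))/3 = 7 + (-39052*(-1/16894))/3 = 7 + (⅓)*(19526/8447) = 7 + 19526/25341 = 196913/25341 ≈ 7.7705)
18254/(-45245) - 10812/J = 18254/(-45245) - 10812/196913/25341 = 18254*(-1/45245) - 10812*25341/196913 = -18254/45245 - 273986892/196913 = -12400131378442/8909328685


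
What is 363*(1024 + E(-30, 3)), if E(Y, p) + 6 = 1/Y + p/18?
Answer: 1847912/5 ≈ 3.6958e+5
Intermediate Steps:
E(Y, p) = -6 + 1/Y + p/18 (E(Y, p) = -6 + (1/Y + p/18) = -6 + 1/Y + p/18)
363*(1024 + E(-30, 3)) = 363*(1024 + (-6 + 1/(-30) + (1/18)*3)) = 363*(1024 + (-6 - 1/30 + ⅙)) = 363*(1024 - 88/15) = 363*(15272/15) = 1847912/5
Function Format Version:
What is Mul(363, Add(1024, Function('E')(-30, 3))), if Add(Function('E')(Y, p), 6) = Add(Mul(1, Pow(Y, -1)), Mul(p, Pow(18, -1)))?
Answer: Rational(1847912, 5) ≈ 3.6958e+5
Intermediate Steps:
Function('E')(Y, p) = Add(-6, Pow(Y, -1), Mul(Rational(1, 18), p)) (Function('E')(Y, p) = Add(-6, Add(Mul(1, Pow(Y, -1)), Mul(p, Pow(18, -1)))) = Add(-6, Add(Pow(Y, -1), Mul(p, Rational(1, 18)))) = Add(-6, Add(Pow(Y, -1), Mul(Rational(1, 18), p))) = Add(-6, Pow(Y, -1), Mul(Rational(1, 18), p)))
Mul(363, Add(1024, Function('E')(-30, 3))) = Mul(363, Add(1024, Add(-6, Pow(-30, -1), Mul(Rational(1, 18), 3)))) = Mul(363, Add(1024, Add(-6, Rational(-1, 30), Rational(1, 6)))) = Mul(363, Add(1024, Rational(-88, 15))) = Mul(363, Rational(15272, 15)) = Rational(1847912, 5)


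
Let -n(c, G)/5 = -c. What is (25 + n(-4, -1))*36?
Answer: 180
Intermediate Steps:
n(c, G) = 5*c (n(c, G) = -(-5)*c = 5*c)
(25 + n(-4, -1))*36 = (25 + 5*(-4))*36 = (25 - 20)*36 = 5*36 = 180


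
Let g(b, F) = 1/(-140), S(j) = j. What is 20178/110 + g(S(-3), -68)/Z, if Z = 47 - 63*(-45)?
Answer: 74012903/403480 ≈ 183.44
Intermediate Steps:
Z = 2882 (Z = 47 + 2835 = 2882)
g(b, F) = -1/140
20178/110 + g(S(-3), -68)/Z = 20178/110 - 1/140/2882 = 20178*(1/110) - 1/140*1/2882 = 10089/55 - 1/403480 = 74012903/403480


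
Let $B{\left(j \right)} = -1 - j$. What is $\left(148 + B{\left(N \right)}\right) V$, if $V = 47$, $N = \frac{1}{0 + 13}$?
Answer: $\frac{89770}{13} \approx 6905.4$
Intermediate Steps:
$N = \frac{1}{13} \approx 0.076923$
$\left(148 + B{\left(N \right)}\right) V = \left(148 - \frac{14}{13}\right) 47 = \frac{1910}{13} \cdot 47 = \frac{89770}{13}$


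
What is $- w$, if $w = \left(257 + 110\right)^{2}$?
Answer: $-134689$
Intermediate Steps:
$w = 134689$ ($w = 367^{2} = 134689$)
$- w = \left(-1\right) 134689 = -134689$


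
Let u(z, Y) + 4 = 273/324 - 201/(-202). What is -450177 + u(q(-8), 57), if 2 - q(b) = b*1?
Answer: -4910554303/10908 ≈ -4.5018e+5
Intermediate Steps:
q(b) = 2 - b
u(z, Y) = -23587/10908 (u(z, Y) = -4 + (273/324 - 201/(-202)) = -4 + (273*(1/324) - 201*(-1/202)) = -4 + (91/108 + 201/202) = -4 + 20045/10908 = -23587/10908)
-450177 + u(q(-8), 57) = -450177 - 23587/10908 = -4910554303/10908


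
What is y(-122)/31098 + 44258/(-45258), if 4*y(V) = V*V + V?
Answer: -403103545/469144428 ≈ -0.85923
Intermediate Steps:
y(V) = V/4 + V²/4 (y(V) = (V*V + V)/4 = (V² + V)/4 = (V + V²)/4 = V/4 + V²/4)
y(-122)/31098 + 44258/(-45258) = ((¼)*(-122)*(1 - 122))/31098 + 44258/(-45258) = ((¼)*(-122)*(-121))*(1/31098) + 44258*(-1/45258) = (7381/2)*(1/31098) - 22129/22629 = 7381/62196 - 22129/22629 = -403103545/469144428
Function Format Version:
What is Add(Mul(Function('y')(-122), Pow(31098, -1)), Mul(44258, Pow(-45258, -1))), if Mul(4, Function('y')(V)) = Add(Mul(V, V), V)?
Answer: Rational(-403103545, 469144428) ≈ -0.85923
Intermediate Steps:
Function('y')(V) = Add(Mul(Rational(1, 4), V), Mul(Rational(1, 4), Pow(V, 2))) (Function('y')(V) = Mul(Rational(1, 4), Add(Mul(V, V), V)) = Mul(Rational(1, 4), Add(Pow(V, 2), V)) = Mul(Rational(1, 4), Add(V, Pow(V, 2))) = Add(Mul(Rational(1, 4), V), Mul(Rational(1, 4), Pow(V, 2))))
Add(Mul(Function('y')(-122), Pow(31098, -1)), Mul(44258, Pow(-45258, -1))) = Add(Mul(Mul(Rational(1, 4), -122, Add(1, -122)), Pow(31098, -1)), Mul(44258, Pow(-45258, -1))) = Add(Mul(Mul(Rational(1, 4), -122, -121), Rational(1, 31098)), Mul(44258, Rational(-1, 45258))) = Add(Mul(Rational(7381, 2), Rational(1, 31098)), Rational(-22129, 22629)) = Add(Rational(7381, 62196), Rational(-22129, 22629)) = Rational(-403103545, 469144428)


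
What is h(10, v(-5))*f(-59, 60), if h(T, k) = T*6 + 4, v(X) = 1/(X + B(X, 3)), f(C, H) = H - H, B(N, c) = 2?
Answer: 0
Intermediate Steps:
f(C, H) = 0
v(X) = 1/(2 + X) (v(X) = 1/(X + 2) = 1/(2 + X))
h(T, k) = 4 + 6*T (h(T, k) = 6*T + 4 = 4 + 6*T)
h(10, v(-5))*f(-59, 60) = (4 + 6*10)*0 = (4 + 60)*0 = 64*0 = 0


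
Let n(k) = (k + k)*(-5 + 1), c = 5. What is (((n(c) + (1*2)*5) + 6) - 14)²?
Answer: 1444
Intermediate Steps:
n(k) = -8*k (n(k) = (2*k)*(-4) = -8*k)
(((n(c) + (1*2)*5) + 6) - 14)² = (((-8*5 + (1*2)*5) + 6) - 14)² = (((-40 + 2*5) + 6) - 14)² = (((-40 + 10) + 6) - 14)² = ((-30 + 6) - 14)² = (-24 - 14)² = (-38)² = 1444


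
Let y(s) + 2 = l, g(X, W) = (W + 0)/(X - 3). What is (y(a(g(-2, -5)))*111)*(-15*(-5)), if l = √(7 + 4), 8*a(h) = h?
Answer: -16650 + 8325*√11 ≈ 10961.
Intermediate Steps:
g(X, W) = W/(-3 + X)
a(h) = h/8
l = √11 ≈ 3.3166
y(s) = -2 + √11
(y(a(g(-2, -5)))*111)*(-15*(-5)) = ((-2 + √11)*111)*(-15*(-5)) = (-222 + 111*√11)*75 = -16650 + 8325*√11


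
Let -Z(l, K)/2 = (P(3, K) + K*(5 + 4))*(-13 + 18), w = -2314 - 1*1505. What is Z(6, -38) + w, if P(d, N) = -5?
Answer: -349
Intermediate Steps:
w = -3819 (w = -2314 - 1505 = -3819)
Z(l, K) = 50 - 90*K (Z(l, K) = -2*(-5 + K*(5 + 4))*(-13 + 18) = -2*(-5 + K*9)*5 = -2*(-5 + 9*K)*5 = -2*(-25 + 45*K) = 50 - 90*K)
Z(6, -38) + w = (50 - 90*(-38)) - 3819 = (50 + 3420) - 3819 = 3470 - 3819 = -349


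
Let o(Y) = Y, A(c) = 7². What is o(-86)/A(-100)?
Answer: -86/49 ≈ -1.7551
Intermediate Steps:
A(c) = 49
o(-86)/A(-100) = -86/49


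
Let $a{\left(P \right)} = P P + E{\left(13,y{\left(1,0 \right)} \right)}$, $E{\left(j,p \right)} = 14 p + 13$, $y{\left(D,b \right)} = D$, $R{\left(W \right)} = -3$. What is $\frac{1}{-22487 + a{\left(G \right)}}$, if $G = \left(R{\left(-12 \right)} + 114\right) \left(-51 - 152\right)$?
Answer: $\frac{1}{507713629} \approx 1.9696 \cdot 10^{-9}$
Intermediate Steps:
$E{\left(j,p \right)} = 13 + 14 p$
$G = -22533$ ($G = \left(-3 + 114\right) \left(-51 - 152\right) = 111 \left(-203\right) = -22533$)
$a{\left(P \right)} = 27 + P^{2}$ ($a{\left(P \right)} = P P + \left(13 + 14 \cdot 1\right) = P^{2} + \left(13 + 14\right) = P^{2} + 27 = 27 + P^{2}$)
$\frac{1}{-22487 + a{\left(G \right)}} = \frac{1}{-22487 + \left(27 + \left(-22533\right)^{2}\right)} = \frac{1}{-22487 + \left(27 + 507736089\right)} = \frac{1}{-22487 + 507736116} = \frac{1}{507713629}$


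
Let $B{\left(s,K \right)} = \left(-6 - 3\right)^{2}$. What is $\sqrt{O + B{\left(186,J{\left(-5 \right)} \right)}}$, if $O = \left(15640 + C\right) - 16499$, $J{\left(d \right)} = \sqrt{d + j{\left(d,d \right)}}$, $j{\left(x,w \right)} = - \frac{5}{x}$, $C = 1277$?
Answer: $\sqrt{499} \approx 22.338$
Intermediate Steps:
$J{\left(d \right)} = \sqrt{d - \frac{5}{d}}$
$B{\left(s,K \right)} = 81$ ($B{\left(s,K \right)} = \left(-9\right)^{2} = 81$)
$O = 418$ ($O = \left(15640 + 1277\right) - 16499 = 16917 - 16499 = 418$)
$\sqrt{O + B{\left(186,J{\left(-5 \right)} \right)}} = \sqrt{418 + 81} = \sqrt{499}$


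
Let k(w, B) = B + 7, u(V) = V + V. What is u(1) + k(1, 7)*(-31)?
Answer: -432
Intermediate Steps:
u(V) = 2*V
k(w, B) = 7 + B
u(1) + k(1, 7)*(-31) = 2*1 + (7 + 7)*(-31) = 2 + 14*(-31) = 2 - 434 = -432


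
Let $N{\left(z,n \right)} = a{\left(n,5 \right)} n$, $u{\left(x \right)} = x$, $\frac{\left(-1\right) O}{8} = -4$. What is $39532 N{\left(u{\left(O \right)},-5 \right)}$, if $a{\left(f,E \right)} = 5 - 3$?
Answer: $-395320$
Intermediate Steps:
$O = 32$ ($O = \left(-8\right) \left(-4\right) = 32$)
$a{\left(f,E \right)} = 2$ ($a{\left(f,E \right)} = 5 - 3 = 2$)
$N{\left(z,n \right)} = 2 n$
$39532 N{\left(u{\left(O \right)},-5 \right)} = 39532 \cdot 2 \left(-5\right) = 39532 \left(-10\right) = -395320$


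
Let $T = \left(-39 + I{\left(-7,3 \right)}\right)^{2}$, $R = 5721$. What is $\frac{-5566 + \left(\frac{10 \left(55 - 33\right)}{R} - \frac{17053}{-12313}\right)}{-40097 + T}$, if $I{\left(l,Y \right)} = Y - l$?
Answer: $\frac{391983648845}{2765297571288} \approx 0.14175$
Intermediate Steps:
$T = 841$ ($T = \left(-39 + \left(3 - -7\right)\right)^{2} = \left(-39 + \left(3 + 7\right)\right)^{2} = \left(-39 + 10\right)^{2} = \left(-29\right)^{2} = 841$)
$\frac{-5566 + \left(\frac{10 \left(55 - 33\right)}{R} - \frac{17053}{-12313}\right)}{-40097 + T} = \frac{-5566 + \left(\frac{10 \left(55 - 33\right)}{5721} - \frac{17053}{-12313}\right)}{-40097 + 841} = \frac{-5566 + \left(10 \cdot 22 \cdot \frac{1}{5721} - - \frac{17053}{12313}\right)}{-39256} = \left(-5566 + \left(220 \cdot \frac{1}{5721} + \frac{17053}{12313}\right)\right) \left(- \frac{1}{39256}\right) = \left(-5566 + \left(\frac{220}{5721} + \frac{17053}{12313}\right)\right) \left(- \frac{1}{39256}\right) = \left(-5566 + \frac{100269073}{70442673}\right) \left(- \frac{1}{39256}\right) = \left(- \frac{391983648845}{70442673}\right) \left(- \frac{1}{39256}\right) = \frac{391983648845}{2765297571288}$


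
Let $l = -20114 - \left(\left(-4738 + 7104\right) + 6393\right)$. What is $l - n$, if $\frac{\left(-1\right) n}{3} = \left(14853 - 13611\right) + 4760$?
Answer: $-10867$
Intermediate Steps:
$n = -18006$ ($n = - 3 \left(\left(14853 - 13611\right) + 4760\right) = - 3 \left(1242 + 4760\right) = \left(-3\right) 6002 = -18006$)
$l = -28873$ ($l = -20114 - \left(2366 + 6393\right) = -20114 - 8759 = -28873$)
$l - n = -28873 - -18006 = -28873 + 18006 = -10867$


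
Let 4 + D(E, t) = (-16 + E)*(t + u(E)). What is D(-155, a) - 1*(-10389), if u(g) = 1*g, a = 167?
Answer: 8333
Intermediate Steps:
u(g) = g
D(E, t) = -4 + (-16 + E)*(E + t) (D(E, t) = -4 + (-16 + E)*(t + E) = -4 + (-16 + E)*(E + t))
D(-155, a) - 1*(-10389) = (-4 + (-155)² - 16*(-155) - 16*167 - 155*167) - 1*(-10389) = (-4 + 24025 + 2480 - 2672 - 25885) + 10389 = -2056 + 10389 = 8333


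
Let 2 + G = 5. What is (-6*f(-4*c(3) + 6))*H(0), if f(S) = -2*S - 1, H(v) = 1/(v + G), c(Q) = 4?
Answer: -38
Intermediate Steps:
G = 3 (G = -2 + 5 = 3)
H(v) = 1/(3 + v) (H(v) = 1/(v + 3) = 1/(3 + v))
f(S) = -1 - 2*S
(-6*f(-4*c(3) + 6))*H(0) = (-6*(-1 - 2*(-4*4 + 6)))/(3 + 0) = -6*(-1 - 2*(-16 + 6))/3 = -6*(-1 - 2*(-10))*(⅓) = -6*(-1 + 20)*(⅓) = -6*19*(⅓) = -114*⅓ = -38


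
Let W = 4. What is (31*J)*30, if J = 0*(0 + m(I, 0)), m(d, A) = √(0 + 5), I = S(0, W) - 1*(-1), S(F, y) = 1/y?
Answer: 0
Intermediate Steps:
I = 5/4 (I = 1/4 - 1*(-1) = ¼ + 1 = 5/4 ≈ 1.2500)
m(d, A) = √5
J = 0 (J = 0*(0 + √5) = 0*√5 = 0)
(31*J)*30 = (31*0)*30 = 0*30 = 0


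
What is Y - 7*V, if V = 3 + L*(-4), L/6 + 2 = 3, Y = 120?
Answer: 267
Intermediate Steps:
L = 6 (L = -12 + 6*3 = -12 + 18 = 6)
V = -21 (V = 3 + 6*(-4) = 3 - 24 = -21)
Y - 7*V = 120 - 7*(-21) = 120 + 147 = 267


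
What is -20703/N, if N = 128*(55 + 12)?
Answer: -309/128 ≈ -2.4141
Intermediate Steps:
N = 8576 (N = 128*67 = 8576)
-20703/N = -20703/8576 = -20703*1/8576 = -309/128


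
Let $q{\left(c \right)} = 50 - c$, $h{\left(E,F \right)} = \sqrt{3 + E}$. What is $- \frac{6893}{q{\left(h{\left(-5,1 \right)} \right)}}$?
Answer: $- \frac{172325}{1251} - \frac{6893 i \sqrt{2}}{2502} \approx -137.75 - 3.8962 i$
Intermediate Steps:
$- \frac{6893}{q{\left(h{\left(-5,1 \right)} \right)}} = - \frac{6893}{50 - \sqrt{3 - 5}} = - \frac{6893}{50 - \sqrt{-2}} = - \frac{6893}{50 - i \sqrt{2}}$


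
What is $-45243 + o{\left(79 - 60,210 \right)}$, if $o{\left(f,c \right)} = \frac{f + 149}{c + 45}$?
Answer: $- \frac{3845599}{85} \approx -45242.0$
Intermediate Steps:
$o{\left(f,c \right)} = \frac{149 + f}{45 + c}$
$-45243 + o{\left(79 - 60,210 \right)} = -45243 + \frac{149 + \left(79 - 60\right)}{45 + 210} = -45243 + \frac{149 + \left(79 - 60\right)}{255} = -45243 + \frac{149 + 19}{255} = -45243 + \frac{1}{255} \cdot 168 = -45243 + \frac{56}{85} = - \frac{3845599}{85}$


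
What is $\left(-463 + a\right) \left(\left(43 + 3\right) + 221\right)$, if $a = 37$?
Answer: $-113742$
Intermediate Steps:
$\left(-463 + a\right) \left(\left(43 + 3\right) + 221\right) = \left(-463 + 37\right) \left(\left(43 + 3\right) + 221\right) = - 426 \left(46 + 221\right) = \left(-426\right) 267 = -113742$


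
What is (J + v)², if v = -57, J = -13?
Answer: 4900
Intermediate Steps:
(J + v)² = (-13 - 57)² = (-70)² = 4900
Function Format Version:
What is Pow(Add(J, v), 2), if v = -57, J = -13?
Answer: 4900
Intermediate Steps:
Pow(Add(J, v), 2) = Pow(Add(-13, -57), 2) = Pow(-70, 2) = 4900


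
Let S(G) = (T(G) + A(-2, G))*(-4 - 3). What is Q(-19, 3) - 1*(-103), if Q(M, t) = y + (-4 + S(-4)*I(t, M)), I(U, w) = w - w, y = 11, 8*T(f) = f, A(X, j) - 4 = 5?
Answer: 110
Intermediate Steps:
A(X, j) = 9 (A(X, j) = 4 + 5 = 9)
T(f) = f/8
I(U, w) = 0
S(G) = -63 - 7*G/8 (S(G) = (G/8 + 9)*(-4 - 3) = (9 + G/8)*(-7) = -63 - 7*G/8)
Q(M, t) = 7 (Q(M, t) = 11 + (-4 + (-63 - 7/8*(-4))*0) = 11 + (-4 + (-63 + 7/2)*0) = 11 + (-4 - 119/2*0) = 11 + (-4 + 0) = 11 - 4 = 7)
Q(-19, 3) - 1*(-103) = 7 - 1*(-103) = 7 + 103 = 110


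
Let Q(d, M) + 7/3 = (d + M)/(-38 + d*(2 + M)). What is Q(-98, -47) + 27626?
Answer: 362311577/13116 ≈ 27624.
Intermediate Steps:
Q(d, M) = -7/3 + (M + d)/(-38 + d*(2 + M)) (Q(d, M) = -7/3 + (d + M)/(-38 + d*(2 + M)) = -7/3 + (M + d)/(-38 + d*(2 + M)))
Q(-98, -47) + 27626 = (266 - 11*(-98) + 3*(-47) - 7*(-47)*(-98))/(3*(-38 + 2*(-98) - 47*(-98))) + 27626 = (266 + 1078 - 141 - 32242)/(3*(-38 - 196 + 4606)) + 27626 = (⅓)*(-31039)/4372 + 27626 = (⅓)*(1/4372)*(-31039) + 27626 = -31039/13116 + 27626 = 362311577/13116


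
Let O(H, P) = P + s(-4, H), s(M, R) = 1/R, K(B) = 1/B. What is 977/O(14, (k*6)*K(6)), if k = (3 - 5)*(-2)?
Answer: 13678/57 ≈ 239.96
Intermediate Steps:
k = 4 (k = -2*(-2) = 4)
O(H, P) = P + 1/H
977/O(14, (k*6)*K(6)) = 977/((4*6)/6 + 1/14) = 977/(24*(⅙) + 1/14) = 977/(4 + 1/14) = 977/(57/14) = 977*(14/57) = 13678/57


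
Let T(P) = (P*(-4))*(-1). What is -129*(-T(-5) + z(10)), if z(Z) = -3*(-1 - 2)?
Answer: -3741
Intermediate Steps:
z(Z) = 9 (z(Z) = -3*(-3) = 9)
T(P) = 4*P (T(P) = -4*P*(-1) = 4*P)
-129*(-T(-5) + z(10)) = -129*(-4*(-5) + 9) = -129*(-1*(-20) + 9) = -129*(20 + 9) = -129*29 = -3741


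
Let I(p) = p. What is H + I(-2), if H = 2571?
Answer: 2569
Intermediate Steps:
H + I(-2) = 2571 - 2 = 2569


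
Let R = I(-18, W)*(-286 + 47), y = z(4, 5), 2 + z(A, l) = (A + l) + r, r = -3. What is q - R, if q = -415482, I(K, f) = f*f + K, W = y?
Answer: -415960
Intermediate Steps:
z(A, l) = -5 + A + l (z(A, l) = -2 + ((A + l) - 3) = -2 + (-3 + A + l) = -5 + A + l)
y = 4 (y = -5 + 4 + 5 = 4)
W = 4
I(K, f) = K + f² (I(K, f) = f² + K = K + f²)
R = 478 (R = (-18 + 4²)*(-286 + 47) = (-18 + 16)*(-239) = -2*(-239) = 478)
q - R = -415482 - 1*478 = -415482 - 478 = -415960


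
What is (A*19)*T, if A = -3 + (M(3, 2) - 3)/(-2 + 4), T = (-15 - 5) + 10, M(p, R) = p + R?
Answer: 380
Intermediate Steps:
M(p, R) = R + p
T = -10 (T = -20 + 10 = -10)
A = -2 (A = -3 + ((2 + 3) - 3)/(-2 + 4) = -3 + (5 - 3)/2 = -3 + (½)*2 = -3 + 1 = -2)
(A*19)*T = -2*19*(-10) = -38*(-10) = 380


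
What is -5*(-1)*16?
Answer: 80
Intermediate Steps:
-5*(-1)*16 = 5*16 = 80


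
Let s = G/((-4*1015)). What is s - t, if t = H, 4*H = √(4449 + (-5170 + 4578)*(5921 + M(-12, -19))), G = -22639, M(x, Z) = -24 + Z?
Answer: 22639/4060 - I*√3475327/4 ≈ 5.5761 - 466.06*I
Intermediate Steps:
H = I*√3475327/4 (H = √(4449 + (-5170 + 4578)*(5921 + (-24 - 19)))/4 = √(4449 - 592*(5921 - 43))/4 = √(4449 - 592*5878)/4 = √(4449 - 3479776)/4 = √(-3475327)/4 = (I*√3475327)/4 = I*√3475327/4 ≈ 466.06*I)
t = I*√3475327/4 ≈ 466.06*I
s = 22639/4060 (s = -22639/((-4*1015)) = -22639/(-4060) = -22639*(-1/4060) = 22639/4060 ≈ 5.5761)
s - t = 22639/4060 - I*√3475327/4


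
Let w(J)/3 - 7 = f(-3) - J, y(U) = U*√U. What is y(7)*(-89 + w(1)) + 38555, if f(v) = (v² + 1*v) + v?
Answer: 38555 - 434*√7 ≈ 37407.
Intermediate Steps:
f(v) = v² + 2*v (f(v) = (v² + v) + v = (v + v²) + v = v² + 2*v)
y(U) = U^(3/2)
w(J) = 30 - 3*J (w(J) = 21 + 3*(-3*(2 - 3) - J) = 21 + 3*(-3*(-1) - J) = 21 + 3*(3 - J) = 21 + (9 - 3*J) = 30 - 3*J)
y(7)*(-89 + w(1)) + 38555 = 7^(3/2)*(-89 + (30 - 3*1)) + 38555 = (7*√7)*(-89 + (30 - 3)) + 38555 = (7*√7)*(-89 + 27) + 38555 = (7*√7)*(-62) + 38555 = -434*√7 + 38555 = 38555 - 434*√7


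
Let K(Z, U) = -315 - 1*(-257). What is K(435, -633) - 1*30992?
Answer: -31050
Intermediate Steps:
K(Z, U) = -58 (K(Z, U) = -315 + 257 = -58)
K(435, -633) - 1*30992 = -58 - 1*30992 = -58 - 30992 = -31050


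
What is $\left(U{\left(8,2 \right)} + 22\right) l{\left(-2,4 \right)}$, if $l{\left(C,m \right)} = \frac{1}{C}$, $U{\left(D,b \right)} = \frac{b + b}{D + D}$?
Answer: $- \frac{89}{8} \approx -11.125$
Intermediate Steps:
$U{\left(D,b \right)} = \frac{b}{D}$ ($U{\left(D,b \right)} = \frac{2 b}{2 D} = 2 b \frac{1}{2 D} = \frac{b}{D}$)
$\left(U{\left(8,2 \right)} + 22\right) l{\left(-2,4 \right)} = \frac{\frac{2}{8} + 22}{-2} = \left(2 \cdot \frac{1}{8} + 22\right) \left(- \frac{1}{2}\right) = \left(\frac{1}{4} + 22\right) \left(- \frac{1}{2}\right) = \frac{89}{4} \left(- \frac{1}{2}\right) = - \frac{89}{8}$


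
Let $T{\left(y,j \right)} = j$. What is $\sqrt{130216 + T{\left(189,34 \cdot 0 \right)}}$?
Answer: $2 \sqrt{32554} \approx 360.85$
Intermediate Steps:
$\sqrt{130216 + T{\left(189,34 \cdot 0 \right)}} = \sqrt{130216 + 34 \cdot 0} = \sqrt{130216 + 0} = \sqrt{130216} = 2 \sqrt{32554}$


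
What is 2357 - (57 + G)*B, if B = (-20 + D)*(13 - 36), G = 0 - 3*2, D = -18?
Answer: -42217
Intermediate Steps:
G = -6 (G = 0 - 6 = -6)
B = 874 (B = (-20 - 18)*(13 - 36) = -38*(-23) = 874)
2357 - (57 + G)*B = 2357 - (57 - 6)*874 = 2357 - 51*874 = 2357 - 1*44574 = 2357 - 44574 = -42217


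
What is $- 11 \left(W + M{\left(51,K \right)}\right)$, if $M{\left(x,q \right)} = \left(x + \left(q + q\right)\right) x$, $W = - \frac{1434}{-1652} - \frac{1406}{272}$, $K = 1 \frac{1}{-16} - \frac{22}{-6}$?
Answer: $- \frac{915750803}{28084} \approx -32608.0$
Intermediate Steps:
$K = \frac{173}{48}$ ($K = 1 \left(- \frac{1}{16}\right) - - \frac{11}{3} = - \frac{1}{16} + \frac{11}{3} = \frac{173}{48} \approx 3.6042$)
$W = - \frac{241583}{56168}$ ($W = \left(-1434\right) \left(- \frac{1}{1652}\right) - \frac{703}{136} = \frac{717}{826} - \frac{703}{136} = - \frac{241583}{56168} \approx -4.3011$)
$M{\left(x,q \right)} = x \left(x + 2 q\right)$ ($M{\left(x,q \right)} = \left(x + 2 q\right) x = x \left(x + 2 q\right)$)
$- 11 \left(W + M{\left(51,K \right)}\right) = - 11 \left(- \frac{241583}{56168} + 51 \left(51 + 2 \cdot \frac{173}{48}\right)\right) = - 11 \left(- \frac{241583}{56168} + 51 \left(51 + \frac{173}{24}\right)\right) = - 11 \left(- \frac{241583}{56168} + 51 \cdot \frac{1397}{24}\right) = - 11 \left(- \frac{241583}{56168} + \frac{23749}{8}\right) = \left(-11\right) \frac{83250073}{28084} = - \frac{915750803}{28084}$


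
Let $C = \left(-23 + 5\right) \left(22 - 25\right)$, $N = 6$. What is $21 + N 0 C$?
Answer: $21$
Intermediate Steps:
$C = 54$ ($C = \left(-18\right) \left(-3\right) = 54$)
$21 + N 0 C = 21 + 6 \cdot 0 \cdot 54 = 21 + 0 \cdot 54 = 21 + 0 = 21$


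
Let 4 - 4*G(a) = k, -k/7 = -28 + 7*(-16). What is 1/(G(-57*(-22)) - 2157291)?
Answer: -1/2157535 ≈ -4.6349e-7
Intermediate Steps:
k = 980 (k = -7*(-28 + 7*(-16)) = -7*(-28 - 112) = -7*(-140) = 980)
G(a) = -244 (G(a) = 1 - ¼*980 = 1 - 245 = -244)
1/(G(-57*(-22)) - 2157291) = 1/(-244 - 2157291) = 1/(-2157535) = -1/2157535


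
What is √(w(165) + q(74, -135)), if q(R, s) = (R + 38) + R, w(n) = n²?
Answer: √27411 ≈ 165.56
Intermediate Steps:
q(R, s) = 38 + 2*R (q(R, s) = (38 + R) + R = 38 + 2*R)
√(w(165) + q(74, -135)) = √(165² + (38 + 2*74)) = √(27225 + (38 + 148)) = √(27225 + 186) = √27411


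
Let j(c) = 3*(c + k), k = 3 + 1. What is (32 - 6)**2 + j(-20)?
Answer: 628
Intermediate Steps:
k = 4
j(c) = 12 + 3*c (j(c) = 3*(c + 4) = 3*(4 + c) = 12 + 3*c)
(32 - 6)**2 + j(-20) = (32 - 6)**2 + (12 + 3*(-20)) = 26**2 + (12 - 60) = 676 - 48 = 628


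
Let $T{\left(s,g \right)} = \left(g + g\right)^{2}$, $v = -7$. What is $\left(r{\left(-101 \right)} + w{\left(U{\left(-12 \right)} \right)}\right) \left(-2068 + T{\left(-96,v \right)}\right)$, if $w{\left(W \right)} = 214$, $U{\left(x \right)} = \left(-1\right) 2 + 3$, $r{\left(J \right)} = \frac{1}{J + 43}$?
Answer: $- \frac{11616696}{29} \approx -4.0058 \cdot 10^{5}$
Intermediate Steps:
$r{\left(J \right)} = \frac{1}{43 + J}$
$U{\left(x \right)} = 1$ ($U{\left(x \right)} = -2 + 3 = 1$)
$T{\left(s,g \right)} = 4 g^{2}$ ($T{\left(s,g \right)} = \left(2 g\right)^{2} = 4 g^{2}$)
$\left(r{\left(-101 \right)} + w{\left(U{\left(-12 \right)} \right)}\right) \left(-2068 + T{\left(-96,v \right)}\right) = \left(\frac{1}{43 - 101} + 214\right) \left(-2068 + 4 \left(-7\right)^{2}\right) = \left(\frac{1}{-58} + 214\right) \left(-2068 + 4 \cdot 49\right) = \left(- \frac{1}{58} + 214\right) \left(-2068 + 196\right) = \frac{12411}{58} \left(-1872\right) = - \frac{11616696}{29}$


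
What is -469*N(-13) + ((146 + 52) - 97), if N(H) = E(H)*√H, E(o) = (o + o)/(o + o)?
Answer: 101 - 469*I*√13 ≈ 101.0 - 1691.0*I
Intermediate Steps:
E(o) = 1 (E(o) = (2*o)/((2*o)) = (2*o)*(1/(2*o)) = 1)
N(H) = √H (N(H) = 1*√H = √H)
-469*N(-13) + ((146 + 52) - 97) = -469*I*√13 + ((146 + 52) - 97) = -469*I*√13 + (198 - 97) = -469*I*√13 + 101 = 101 - 469*I*√13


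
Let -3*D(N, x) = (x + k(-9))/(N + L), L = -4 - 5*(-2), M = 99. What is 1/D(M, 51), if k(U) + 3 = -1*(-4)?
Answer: -315/52 ≈ -6.0577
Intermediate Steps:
k(U) = 1 (k(U) = -3 - 1*(-4) = -3 + 4 = 1)
L = 6 (L = -4 + 10 = 6)
D(N, x) = -(1 + x)/(3*(6 + N)) (D(N, x) = -(x + 1)/(3*(N + 6)) = -(1 + x)/(3*(6 + N)))
1/D(M, 51) = 1/((-1 - 1*51)/(3*(6 + 99))) = 1/((1/3)*(-1 - 51)/105) = 1/((1/3)*(1/105)*(-52)) = 1/(-52/315) = -315/52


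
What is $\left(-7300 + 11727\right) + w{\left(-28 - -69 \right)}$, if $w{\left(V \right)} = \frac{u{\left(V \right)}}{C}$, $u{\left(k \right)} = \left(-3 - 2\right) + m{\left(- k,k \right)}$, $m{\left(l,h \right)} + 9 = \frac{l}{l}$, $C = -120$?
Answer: $\frac{531253}{120} \approx 4427.1$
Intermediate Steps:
$m{\left(l,h \right)} = -8$ ($m{\left(l,h \right)} = -9 + \frac{l}{l} = -9 + 1 = -8$)
$u{\left(k \right)} = -13$ ($u{\left(k \right)} = \left(-3 - 2\right) - 8 = -5 - 8 = -13$)
$w{\left(V \right)} = \frac{13}{120}$ ($w{\left(V \right)} = - \frac{13}{-120} = \left(-13\right) \left(- \frac{1}{120}\right) = \frac{13}{120}$)
$\left(-7300 + 11727\right) + w{\left(-28 - -69 \right)} = \left(-7300 + 11727\right) + \frac{13}{120} = 4427 + \frac{13}{120} = \frac{531253}{120}$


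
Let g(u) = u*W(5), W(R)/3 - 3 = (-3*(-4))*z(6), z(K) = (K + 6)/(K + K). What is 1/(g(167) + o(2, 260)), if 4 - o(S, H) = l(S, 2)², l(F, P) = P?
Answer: 1/7515 ≈ 0.00013307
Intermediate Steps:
z(K) = (6 + K)/(2*K) (z(K) = (6 + K)/((2*K)) = (6 + K)*(1/(2*K)) = (6 + K)/(2*K))
o(S, H) = 0 (o(S, H) = 4 - 1*2² = 4 - 1*4 = 4 - 4 = 0)
W(R) = 45 (W(R) = 9 + 3*((-3*(-4))*((½)*(6 + 6)/6)) = 9 + 3*(12*((½)*(⅙)*12)) = 9 + 3*(12*1) = 9 + 3*12 = 9 + 36 = 45)
g(u) = 45*u (g(u) = u*45 = 45*u)
1/(g(167) + o(2, 260)) = 1/(45*167 + 0) = 1/(7515 + 0) = 1/7515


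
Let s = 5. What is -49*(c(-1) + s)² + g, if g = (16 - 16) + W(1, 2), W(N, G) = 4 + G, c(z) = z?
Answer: -778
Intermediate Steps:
g = 6 (g = (16 - 16) + (4 + 2) = 0 + 6 = 6)
-49*(c(-1) + s)² + g = -49*(-1 + 5)² + 6 = -49*4² + 6 = -49*16 + 6 = -784 + 6 = -778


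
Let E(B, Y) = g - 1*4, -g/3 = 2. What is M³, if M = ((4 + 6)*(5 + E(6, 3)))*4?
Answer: -8000000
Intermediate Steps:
g = -6 (g = -3*2 = -6)
E(B, Y) = -10 (E(B, Y) = -6 - 1*4 = -6 - 4 = -10)
M = -200 (M = ((4 + 6)*(5 - 10))*4 = (10*(-5))*4 = -50*4 = -200)
M³ = (-200)³ = -8000000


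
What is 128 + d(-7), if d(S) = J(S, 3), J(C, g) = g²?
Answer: 137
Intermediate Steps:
d(S) = 9 (d(S) = 3² = 9)
128 + d(-7) = 128 + 9 = 137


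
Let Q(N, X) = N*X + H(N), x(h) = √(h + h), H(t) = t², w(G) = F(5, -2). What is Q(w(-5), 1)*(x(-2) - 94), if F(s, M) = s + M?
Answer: -1128 + 24*I ≈ -1128.0 + 24.0*I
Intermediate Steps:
F(s, M) = M + s
w(G) = 3 (w(G) = -2 + 5 = 3)
x(h) = √2*√h (x(h) = √(2*h) = √2*√h)
Q(N, X) = N² + N*X (Q(N, X) = N*X + N² = N² + N*X)
Q(w(-5), 1)*(x(-2) - 94) = (3*(3 + 1))*(√2*√(-2) - 94) = (3*4)*(√2*(I*√2) - 94) = 12*(2*I - 94) = 12*(-94 + 2*I) = -1128 + 24*I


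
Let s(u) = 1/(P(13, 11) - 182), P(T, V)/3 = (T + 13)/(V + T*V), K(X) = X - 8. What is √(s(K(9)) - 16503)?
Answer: I*√128921891618/2795 ≈ 128.46*I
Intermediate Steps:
K(X) = -8 + X
P(T, V) = 3*(13 + T)/(V + T*V) (P(T, V) = 3*((T + 13)/(V + T*V)) = 3*((13 + T)/(V + T*V)) = 3*(13 + T)/(V + T*V))
s(u) = -77/13975 (s(u) = 1/(3*(13 + 13)/(11*(1 + 13)) - 182) = 1/(3*(1/11)*26/14 - 182) = 1/(3*(1/11)*(1/14)*26 - 182) = 1/(39/77 - 182) = 1/(-13975/77) = -77/13975)
√(s(K(9)) - 16503) = √(-77/13975 - 16503) = √(-230629502/13975) = I*√128921891618/2795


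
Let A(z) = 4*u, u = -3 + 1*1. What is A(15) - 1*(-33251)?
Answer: 33243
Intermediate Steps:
u = -2 (u = -3 + 1 = -2)
A(z) = -8 (A(z) = 4*(-2) = -8)
A(15) - 1*(-33251) = -8 - 1*(-33251) = -8 + 33251 = 33243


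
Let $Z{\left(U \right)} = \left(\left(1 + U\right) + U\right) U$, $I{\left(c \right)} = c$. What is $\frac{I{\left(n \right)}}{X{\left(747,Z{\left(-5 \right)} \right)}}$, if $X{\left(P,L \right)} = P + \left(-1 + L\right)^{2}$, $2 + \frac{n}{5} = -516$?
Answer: $- \frac{2590}{2683} \approx -0.96534$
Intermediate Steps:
$n = -2590$ ($n = -10 + 5 \left(-516\right) = -10 - 2580 = -2590$)
$Z{\left(U \right)} = U \left(1 + 2 U\right)$ ($Z{\left(U \right)} = \left(1 + 2 U\right) U = U \left(1 + 2 U\right)$)
$\frac{I{\left(n \right)}}{X{\left(747,Z{\left(-5 \right)} \right)}} = - \frac{2590}{747 + \left(-1 - 5 \left(1 + 2 \left(-5\right)\right)\right)^{2}} = - \frac{2590}{747 + \left(-1 - 5 \left(1 - 10\right)\right)^{2}} = - \frac{2590}{747 + \left(-1 - -45\right)^{2}} = - \frac{2590}{747 + \left(-1 + 45\right)^{2}} = - \frac{2590}{747 + 44^{2}} = - \frac{2590}{747 + 1936} = - \frac{2590}{2683}$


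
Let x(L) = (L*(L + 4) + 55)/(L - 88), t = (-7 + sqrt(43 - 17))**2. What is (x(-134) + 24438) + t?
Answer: 1808137/74 - 14*sqrt(26) ≈ 24363.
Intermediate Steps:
t = (-7 + sqrt(26))**2 ≈ 3.6137
x(L) = (55 + L*(4 + L))/(-88 + L) (x(L) = (L*(4 + L) + 55)/(-88 + L) = (55 + L*(4 + L))/(-88 + L))
(x(-134) + 24438) + t = ((55 + (-134)**2 + 4*(-134))/(-88 - 134) + 24438) + (7 - sqrt(26))**2 = ((55 + 17956 - 536)/(-222) + 24438) + (7 - sqrt(26))**2 = (-1/222*17475 + 24438) + (7 - sqrt(26))**2 = (-5825/74 + 24438) + (7 - sqrt(26))**2 = 1802587/74 + (7 - sqrt(26))**2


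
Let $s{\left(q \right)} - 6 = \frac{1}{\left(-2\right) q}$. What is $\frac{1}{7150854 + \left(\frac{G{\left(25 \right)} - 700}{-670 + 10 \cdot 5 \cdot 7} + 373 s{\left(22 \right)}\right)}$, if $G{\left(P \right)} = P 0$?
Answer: $\frac{176}{1258943085} \approx 1.398 \cdot 10^{-7}$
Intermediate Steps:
$G{\left(P \right)} = 0$
$s{\left(q \right)} = 6 - \frac{1}{2 q}$ ($s{\left(q \right)} = 6 + \frac{1}{\left(-2\right) q} = 6 - \frac{1}{2 q}$)
$\frac{1}{7150854 + \left(\frac{G{\left(25 \right)} - 700}{-670 + 10 \cdot 5 \cdot 7} + 373 s{\left(22 \right)}\right)} = \frac{1}{7150854 + \left(\frac{0 - 700}{-670 + 10 \cdot 5 \cdot 7} + 373 \left(6 - \frac{1}{2 \cdot 22}\right)\right)} = \frac{1}{7150854 - \left(- 373 \left(6 - \frac{1}{44}\right) + \frac{700}{-670 + 50 \cdot 7}\right)} = \frac{1}{7150854 - \left(- 373 \left(6 - \frac{1}{44}\right) + \frac{700}{-670 + 350}\right)} = \frac{1}{7150854 + \left(- \frac{700}{-320} + 373 \cdot \frac{263}{44}\right)} = \frac{1}{7150854 + \left(\left(-700\right) \left(- \frac{1}{320}\right) + \frac{98099}{44}\right)} = \frac{1}{7150854 + \left(\frac{35}{16} + \frac{98099}{44}\right)} = \frac{1}{7150854 + \frac{392781}{176}} = \frac{1}{\frac{1258943085}{176}} = \frac{176}{1258943085}$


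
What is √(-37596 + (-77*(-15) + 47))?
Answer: I*√36394 ≈ 190.77*I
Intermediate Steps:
√(-37596 + (-77*(-15) + 47)) = √(-37596 + (1155 + 47)) = √(-37596 + 1202) = √(-36394) = I*√36394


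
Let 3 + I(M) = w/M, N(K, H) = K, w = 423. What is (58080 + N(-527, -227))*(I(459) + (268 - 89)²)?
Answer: 94040738705/51 ≈ 1.8439e+9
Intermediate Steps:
I(M) = -3 + 423/M
(58080 + N(-527, -227))*(I(459) + (268 - 89)²) = (58080 - 527)*((-3 + 423/459) + (268 - 89)²) = 57553*((-3 + 423*(1/459)) + 179²) = 57553*((-3 + 47/51) + 32041) = 57553*(-106/51 + 32041) = 57553*(1633985/51) = 94040738705/51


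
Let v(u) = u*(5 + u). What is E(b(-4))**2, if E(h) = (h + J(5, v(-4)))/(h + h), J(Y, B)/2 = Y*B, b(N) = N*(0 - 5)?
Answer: 1/4 ≈ 0.25000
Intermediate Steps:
b(N) = -5*N (b(N) = N*(-5) = -5*N)
J(Y, B) = 2*B*Y (J(Y, B) = 2*(Y*B) = 2*(B*Y) = 2*B*Y)
E(h) = (-40 + h)/(2*h) (E(h) = (h + 2*(-4*(5 - 4))*5)/(h + h) = (h + 2*(-4*1)*5)/((2*h)) = (h + 2*(-4)*5)*(1/(2*h)) = (h - 40)*(1/(2*h)) = (-40 + h)*(1/(2*h)) = (-40 + h)/(2*h))
E(b(-4))**2 = ((-40 - 5*(-4))/(2*((-5*(-4)))))**2 = ((1/2)*(-40 + 20)/20)**2 = ((1/2)*(1/20)*(-20))**2 = (-1/2)**2 = 1/4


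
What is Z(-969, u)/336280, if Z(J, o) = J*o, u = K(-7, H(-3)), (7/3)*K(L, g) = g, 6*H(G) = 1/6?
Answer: -323/9415840 ≈ -3.4304e-5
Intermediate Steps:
H(G) = 1/36 (H(G) = (1/6)/6 = (1*(1/6))/6 = (1/6)*(1/6) = 1/36)
K(L, g) = 3*g/7
u = 1/84 (u = (3/7)*(1/36) = 1/84 ≈ 0.011905)
Z(-969, u)/336280 = -969*1/84/336280 = -323/28*1/336280 = -323/9415840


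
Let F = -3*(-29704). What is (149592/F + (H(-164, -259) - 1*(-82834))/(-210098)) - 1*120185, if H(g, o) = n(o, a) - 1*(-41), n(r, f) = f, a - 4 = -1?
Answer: -46877290215935/390046937 ≈ -1.2018e+5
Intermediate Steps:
a = 3 (a = 4 - 1 = 3)
H(g, o) = 44 (H(g, o) = 3 - 1*(-41) = 3 + 41 = 44)
F = 89112
(149592/F + (H(-164, -259) - 1*(-82834))/(-210098)) - 1*120185 = (149592/89112 + (44 - 1*(-82834))/(-210098)) - 1*120185 = (149592*(1/89112) + (44 + 82834)*(-1/210098)) - 120185 = (6233/3713 + 82878*(-1/210098)) - 120185 = (6233/3713 - 41439/105049) - 120185 = 500907410/390046937 - 120185 = -46877290215935/390046937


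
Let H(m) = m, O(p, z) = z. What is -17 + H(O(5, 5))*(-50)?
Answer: -267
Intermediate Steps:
-17 + H(O(5, 5))*(-50) = -17 + 5*(-50) = -17 - 250 = -267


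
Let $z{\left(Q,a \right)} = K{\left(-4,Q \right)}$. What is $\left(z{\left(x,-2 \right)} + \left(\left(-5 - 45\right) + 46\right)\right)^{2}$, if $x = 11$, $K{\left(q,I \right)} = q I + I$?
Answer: $1369$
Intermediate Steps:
$K{\left(q,I \right)} = I + I q$ ($K{\left(q,I \right)} = I q + I = I + I q$)
$z{\left(Q,a \right)} = - 3 Q$ ($z{\left(Q,a \right)} = Q \left(1 - 4\right) = Q \left(-3\right) = - 3 Q$)
$\left(z{\left(x,-2 \right)} + \left(\left(-5 - 45\right) + 46\right)\right)^{2} = \left(\left(-3\right) 11 + \left(\left(-5 - 45\right) + 46\right)\right)^{2} = \left(-33 + \left(-50 + 46\right)\right)^{2} = \left(-33 - 4\right)^{2} = \left(-37\right)^{2} = 1369$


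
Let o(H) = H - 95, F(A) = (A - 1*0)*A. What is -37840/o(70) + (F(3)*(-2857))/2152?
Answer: 16157771/10760 ≈ 1501.7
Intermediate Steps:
F(A) = A² (F(A) = (A + 0)*A = A*A = A²)
o(H) = -95 + H
-37840/o(70) + (F(3)*(-2857))/2152 = -37840/(-95 + 70) + (3²*(-2857))/2152 = -37840/(-25) + (9*(-2857))*(1/2152) = -37840*(-1/25) - 25713*1/2152 = 7568/5 - 25713/2152 = 16157771/10760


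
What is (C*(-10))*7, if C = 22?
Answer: -1540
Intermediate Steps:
(C*(-10))*7 = (22*(-10))*7 = -220*7 = -1540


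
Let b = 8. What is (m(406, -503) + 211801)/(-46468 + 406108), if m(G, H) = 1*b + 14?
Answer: 211823/359640 ≈ 0.58899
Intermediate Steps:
m(G, H) = 22 (m(G, H) = 1*8 + 14 = 8 + 14 = 22)
(m(406, -503) + 211801)/(-46468 + 406108) = (22 + 211801)/(-46468 + 406108) = 211823/359640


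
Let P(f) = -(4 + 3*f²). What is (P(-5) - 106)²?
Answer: 34225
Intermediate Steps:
P(f) = -4 - 3*f²
(P(-5) - 106)² = ((-4 - 3*(-5)²) - 106)² = ((-4 - 3*25) - 106)² = ((-4 - 75) - 106)² = (-79 - 106)² = (-185)² = 34225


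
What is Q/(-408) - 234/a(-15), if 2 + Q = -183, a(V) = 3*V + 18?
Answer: 3721/408 ≈ 9.1201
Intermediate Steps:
a(V) = 18 + 3*V
Q = -185 (Q = -2 - 183 = -185)
Q/(-408) - 234/a(-15) = -185/(-408) - 234/(18 + 3*(-15)) = -185*(-1/408) - 234/(18 - 45) = 185/408 - 234/(-27) = 185/408 - 234*(-1/27) = 185/408 + 26/3 = 3721/408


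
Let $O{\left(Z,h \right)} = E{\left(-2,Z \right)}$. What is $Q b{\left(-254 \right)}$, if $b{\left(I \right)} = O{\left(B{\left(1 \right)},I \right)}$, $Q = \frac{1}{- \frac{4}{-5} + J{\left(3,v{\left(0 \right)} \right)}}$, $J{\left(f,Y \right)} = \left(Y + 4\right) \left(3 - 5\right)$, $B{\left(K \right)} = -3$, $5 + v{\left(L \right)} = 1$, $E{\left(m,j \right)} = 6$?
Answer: $\frac{15}{2} \approx 7.5$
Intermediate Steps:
$v{\left(L \right)} = -4$ ($v{\left(L \right)} = -5 + 1 = -4$)
$J{\left(f,Y \right)} = -8 - 2 Y$ ($J{\left(f,Y \right)} = \left(4 + Y\right) \left(-2\right) = -8 - 2 Y$)
$O{\left(Z,h \right)} = 6$
$Q = \frac{5}{4}$ ($Q = \frac{1}{- \frac{4}{-5} - 0} = \frac{1}{\left(-4\right) \left(- \frac{1}{5}\right) + \left(-8 + 8\right)} = \frac{1}{\frac{4}{5} + 0} = \frac{1}{\frac{4}{5}} = \frac{5}{4} \approx 1.25$)
$b{\left(I \right)} = 6$
$Q b{\left(-254 \right)} = \frac{5}{4} \cdot 6 = \frac{15}{2}$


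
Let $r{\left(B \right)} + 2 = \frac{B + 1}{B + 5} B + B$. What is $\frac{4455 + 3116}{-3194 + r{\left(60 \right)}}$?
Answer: $- \frac{98423}{40036} \approx -2.4584$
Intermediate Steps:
$r{\left(B \right)} = -2 + B + \frac{B \left(1 + B\right)}{5 + B}$ ($r{\left(B \right)} = -2 + \left(\frac{B + 1}{B + 5} B + B\right) = -2 + \left(\frac{1 + B}{5 + B} B + B\right) = -2 + \left(\frac{B \left(1 + B\right)}{5 + B} + B\right) = -2 + \left(B + \frac{B \left(1 + B\right)}{5 + B}\right) = -2 + B + \frac{B \left(1 + B\right)}{5 + B}$)
$\frac{4455 + 3116}{-3194 + r{\left(60 \right)}} = \frac{4455 + 3116}{-3194 + \frac{2 \left(-5 + 60^{2} + 2 \cdot 60\right)}{5 + 60}} = \frac{7571}{-3194 + \frac{2 \left(-5 + 3600 + 120\right)}{65}} = \frac{7571}{-3194 + 2 \cdot \frac{1}{65} \cdot 3715} = \frac{7571}{-3194 + \frac{1486}{13}} = \frac{7571}{- \frac{40036}{13}} = 7571 \left(- \frac{13}{40036}\right) = - \frac{98423}{40036}$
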